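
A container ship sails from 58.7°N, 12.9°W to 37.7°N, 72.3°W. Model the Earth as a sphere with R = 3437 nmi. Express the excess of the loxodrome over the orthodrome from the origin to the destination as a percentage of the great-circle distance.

Great circle: σ = 0.7499 rad → d_gc = Rσ = 2577.3 nmi
Rhumb: Δφ = -0.3665, Δλ = -1.0367, Δψ = -0.5611, q = Δφ/Δψ = 0.6532 → d_rh = R√(Δφ²+q²Δλ²) = 2646.6 nmi
Excess = (2646.6 − 2577.3) / 2577.3 = 69.3 / 2577.3 = 2.69% ≈ 2.7%

2.7%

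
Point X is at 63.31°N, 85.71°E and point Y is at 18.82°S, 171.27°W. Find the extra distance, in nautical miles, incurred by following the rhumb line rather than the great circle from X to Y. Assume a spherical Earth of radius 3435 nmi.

Great circle: cos σ = sin φ₁ sin φ₂ + cos φ₁ cos φ₂ cos Δλ,  σ = 1.9649 rad → d_gc = 6749.5 nmi
Rhumb line: Δψ = -1.7733, q = Δφ/Δψ = 0.8083, d_rh = R√(Δφ²+q²Δλ²) = 7012.1 nmi
Excess = 7012.1 − 6749.5 = 262.6 ≈ 263 nmi

263 nmi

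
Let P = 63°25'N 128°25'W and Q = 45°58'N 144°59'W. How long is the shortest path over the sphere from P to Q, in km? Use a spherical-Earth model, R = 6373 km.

cos σ = sin φ₁ sin φ₂ + cos φ₁ cos φ₂ cos Δλ
      = sin(63.42°)sin(45.97°) + cos(63.42°)cos(45.97°)cos(-16.57°) = 0.9411
σ = 19.768° → d = Rσ = 6373·0.34502 = 2199 km

2199 km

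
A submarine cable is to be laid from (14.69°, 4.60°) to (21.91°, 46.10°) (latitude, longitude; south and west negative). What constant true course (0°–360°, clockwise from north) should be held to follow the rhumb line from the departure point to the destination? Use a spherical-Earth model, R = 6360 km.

79.6°

Δψ = ln[tan(π/4+φ₂/2)/tan(π/4+φ₁/2)] = +0.1328
Δλ = +0.7243 rad (taken the short way round)
course = atan2(Δλ, Δψ) = 79.61°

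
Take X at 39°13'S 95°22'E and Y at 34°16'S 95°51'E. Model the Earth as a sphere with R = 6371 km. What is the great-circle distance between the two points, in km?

cos σ = sin φ₁ sin φ₂ + cos φ₁ cos φ₂ cos Δλ
      = sin(-39.22°)sin(-34.27°) + cos(-39.22°)cos(-34.27°)cos(0.48°) = 0.9962
σ = 4.965° → d = Rσ = 6371·0.08666 = 552 km

552 km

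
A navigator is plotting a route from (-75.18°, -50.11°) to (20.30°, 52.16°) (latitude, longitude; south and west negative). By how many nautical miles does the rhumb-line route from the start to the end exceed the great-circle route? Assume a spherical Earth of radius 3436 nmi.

374 nmi

Great circle: cos σ = sin φ₁ sin φ₂ + cos φ₁ cos φ₂ cos Δλ,  σ = 1.9675 rad → d_gc = 6760.3 nmi
Rhumb line: Δψ = +2.4018, q = Δφ/Δψ = 0.6938, d_rh = R√(Δφ²+q²Δλ²) = 7134.0 nmi
Excess = 7134.0 − 6760.3 = 373.7 ≈ 374 nmi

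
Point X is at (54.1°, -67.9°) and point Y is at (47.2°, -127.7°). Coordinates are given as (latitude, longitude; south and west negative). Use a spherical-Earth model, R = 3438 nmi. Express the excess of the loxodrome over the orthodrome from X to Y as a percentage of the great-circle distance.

Great circle: σ = 0.6522 rad → d_gc = Rσ = 2242.2 nmi
Rhumb: Δφ = -0.1204, Δλ = -1.0437, Δψ = -0.1904, q = Δφ/Δψ = 0.6325 → d_rh = R√(Δφ²+q²Δλ²) = 2307.1 nmi
Excess = (2307.1 − 2242.2) / 2242.2 = 64.9 / 2242.2 = 2.89% ≈ 2.9%

2.9%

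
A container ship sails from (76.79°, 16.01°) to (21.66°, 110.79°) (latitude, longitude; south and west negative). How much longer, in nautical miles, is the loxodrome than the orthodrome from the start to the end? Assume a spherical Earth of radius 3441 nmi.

Great circle: cos σ = sin φ₁ sin φ₂ + cos φ₁ cos φ₂ cos Δλ,  σ = 1.2221 rad → d_gc = 4205.4 nmi
Rhumb line: Δψ = -1.7686, q = Δφ/Δψ = 0.5441, d_rh = R√(Δφ²+q²Δλ²) = 4533.5 nmi
Excess = 4533.5 − 4205.4 = 328.1 ≈ 328 nmi

328 nmi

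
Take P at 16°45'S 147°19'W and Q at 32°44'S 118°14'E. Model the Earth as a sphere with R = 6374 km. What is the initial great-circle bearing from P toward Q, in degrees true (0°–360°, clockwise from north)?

237.4°

N = sin Δλ·cos φ₂ = -0.8387;  D = cos φ₁ sin φ₂ − sin φ₁ cos φ₂ cos Δλ = -0.5366
initial course = atan2(N, D) = 237.39°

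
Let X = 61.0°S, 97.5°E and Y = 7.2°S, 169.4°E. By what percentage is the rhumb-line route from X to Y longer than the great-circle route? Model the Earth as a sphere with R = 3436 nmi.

2.6%

Great circle: σ = 1.3088 rad → d_gc = Rσ = 4496.9 nmi
Rhumb: Δφ = +0.9390, Δλ = +1.2549, Δψ = +1.2264, q = Δφ/Δψ = 0.7656 → d_rh = R√(Δφ²+q²Δλ²) = 4616.0 nmi
Excess = (4616.0 − 4496.9) / 4496.9 = 119.1 / 4496.9 = 2.648% ≈ 2.6%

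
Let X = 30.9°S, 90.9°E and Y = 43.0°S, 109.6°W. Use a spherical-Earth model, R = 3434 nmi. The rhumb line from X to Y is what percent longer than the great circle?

22.9%

Great circle: σ = 1.8107 rad → d_gc = Rσ = 6217.8 nmi
Rhumb: Δφ = -0.2112, Δλ = +2.7838, Δψ = -0.2653, q = Δφ/Δψ = 0.7960 → d_rh = R√(Δφ²+q²Δλ²) = 7643.7 nmi
Excess = (7643.7 − 6217.8) / 6217.8 = 1425.9 / 6217.8 = 22.93% ≈ 22.9%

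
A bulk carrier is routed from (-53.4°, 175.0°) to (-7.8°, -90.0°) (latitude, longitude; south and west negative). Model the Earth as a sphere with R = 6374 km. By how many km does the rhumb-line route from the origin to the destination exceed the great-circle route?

401 km

Great circle: cos σ = sin φ₁ sin φ₂ + cos φ₁ cos φ₂ cos Δλ,  σ = 1.5133 rad → d_gc = 9645.7 km
Rhumb line: Δψ = +0.9699, q = Δφ/Δψ = 0.8205, d_rh = R√(Δφ²+q²Δλ²) = 10046.7 km
Excess = 10046.7 − 9645.7 = 401.0 ≈ 401 km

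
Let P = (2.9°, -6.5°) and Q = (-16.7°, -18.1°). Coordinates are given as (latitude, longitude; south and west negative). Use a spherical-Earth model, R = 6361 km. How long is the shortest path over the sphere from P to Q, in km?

2520 km

cos σ = sin φ₁ sin φ₂ + cos φ₁ cos φ₂ cos Δλ
      = sin(2.90°)sin(-16.70°) + cos(2.90°)cos(-16.70°)cos(-11.60°) = 0.9225
σ = 22.703° → d = Rσ = 6361·0.39624 = 2520 km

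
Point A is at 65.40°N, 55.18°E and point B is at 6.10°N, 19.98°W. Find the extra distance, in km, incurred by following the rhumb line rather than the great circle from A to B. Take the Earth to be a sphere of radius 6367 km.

280 km

Great circle: cos σ = sin φ₁ sin φ₂ + cos φ₁ cos φ₂ cos Δλ,  σ = 1.3667 rad → d_gc = 8702.10 km
Rhumb line: Δψ = -1.4164, q = Δφ/Δψ = 0.7307, d_rh = R√(Δφ²+q²Δλ²) = 8981.63 km
Excess = 8981.63 − 8702.10 = 279.53 ≈ 280 km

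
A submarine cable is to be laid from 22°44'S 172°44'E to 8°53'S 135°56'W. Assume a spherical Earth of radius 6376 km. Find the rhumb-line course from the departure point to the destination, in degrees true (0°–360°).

Δψ = ln[tan(π/4+φ₂/2)/tan(π/4+φ₁/2)] = +0.2519
Δλ = +0.8959 rad (taken the short way round)
course = atan2(Δλ, Δψ) = 74.29°

74.3°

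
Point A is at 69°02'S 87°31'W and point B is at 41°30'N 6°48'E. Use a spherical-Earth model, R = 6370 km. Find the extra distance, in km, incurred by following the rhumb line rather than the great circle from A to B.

Great circle: cos σ = sin φ₁ sin φ₂ + cos φ₁ cos φ₂ cos Δλ,  σ = 2.2639 rad → d_gc = 14421.0 km
Rhumb line: Δψ = +2.4847, q = Δφ/Δψ = 0.7764, d_rh = R√(Δφ²+q²Δλ²) = 14741.1 km
Excess = 14741.1 − 14421.0 = 320.1 ≈ 320 km

320 km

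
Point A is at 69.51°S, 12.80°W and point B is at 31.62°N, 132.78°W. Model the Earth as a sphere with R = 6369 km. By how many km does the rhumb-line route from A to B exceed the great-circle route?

796 km

Great circle: cos σ = sin φ₁ sin φ₂ + cos φ₁ cos φ₂ cos Δλ,  σ = 2.2654 rad → d_gc = 14428.2 km
Rhumb line: Δψ = +2.2929, q = Δφ/Δψ = 0.7698, d_rh = R√(Δφ²+q²Δλ²) = 15224.2 km
Excess = 15224.2 − 14428.2 = 796.0 ≈ 796 km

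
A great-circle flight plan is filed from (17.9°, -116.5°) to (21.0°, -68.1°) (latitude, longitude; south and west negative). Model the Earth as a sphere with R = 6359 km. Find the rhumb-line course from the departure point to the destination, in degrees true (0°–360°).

Meridional parts: M(φ₁)=+0.3176, M(φ₂)=+0.3750 → ΔM = +0.0574;  Δλ = +0.8447 rad
tan C = Δλ / ΔM = +14.7197 → C = 86.11°

86.1°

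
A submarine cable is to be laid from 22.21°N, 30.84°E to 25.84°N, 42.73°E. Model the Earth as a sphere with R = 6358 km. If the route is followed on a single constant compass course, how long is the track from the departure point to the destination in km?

1270 km

Rhumb course C = atan2(Δλ, Δψ) with Δψ = ln[tan(π/4+φ₂/2)/tan(π/4+φ₁/2)] = +0.0694, Δλ = +0.2075 → C = 71.51°
d = R·|Δφ| / |cos C| = 6358·0.06336 / 0.31708 = 1270 km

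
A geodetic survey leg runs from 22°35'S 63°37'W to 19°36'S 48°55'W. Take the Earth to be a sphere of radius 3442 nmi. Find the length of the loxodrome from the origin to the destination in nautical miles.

843 nmi

Rhumb course C = atan2(Δλ, Δψ) with Δψ = ln[tan(π/4+φ₂/2)/tan(π/4+φ₁/2)] = +0.0558, Δλ = +0.2566 → C = 77.73°
d = R·|Δφ| / |cos C| = 3442·0.05207 / 0.21258 = 843 nmi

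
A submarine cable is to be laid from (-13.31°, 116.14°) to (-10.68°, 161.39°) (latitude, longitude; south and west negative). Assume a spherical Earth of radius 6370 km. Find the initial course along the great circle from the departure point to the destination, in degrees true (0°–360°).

91.7°

N = sin Δλ·cos φ₂ = +0.6979;  D = cos φ₁ sin φ₂ − sin φ₁ cos φ₂ cos Δλ = -0.0211
initial course = atan2(N, D) = 91.73°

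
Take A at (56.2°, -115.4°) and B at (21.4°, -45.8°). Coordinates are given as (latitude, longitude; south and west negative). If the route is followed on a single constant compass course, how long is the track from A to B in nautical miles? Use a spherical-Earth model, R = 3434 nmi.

3763 nmi

Δψ = ln[tan(π/4+φ₂/2)/tan(π/4+φ₁/2)] = -0.8088;  Δφ = -0.6074 rad,  Δλ = +1.2147 rad
q = Δφ/Δψ = 0.7509
d = R·√(Δφ² + q²Δλ²) = 3434·1.09592 = 3763 nmi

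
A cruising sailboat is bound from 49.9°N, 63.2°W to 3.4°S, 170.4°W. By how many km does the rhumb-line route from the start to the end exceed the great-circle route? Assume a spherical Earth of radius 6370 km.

Great circle: cos σ = sin φ₁ sin φ₂ + cos φ₁ cos φ₂ cos Δλ,  σ = 1.8085 rad → d_gc = 11520.3 km
Rhumb line: Δψ = -1.0673, q = Δφ/Δψ = 0.8716, d_rh = R√(Δφ²+q²Δλ²) = 11958.9 km
Excess = 11958.9 − 11520.3 = 438.6 ≈ 439 km

439 km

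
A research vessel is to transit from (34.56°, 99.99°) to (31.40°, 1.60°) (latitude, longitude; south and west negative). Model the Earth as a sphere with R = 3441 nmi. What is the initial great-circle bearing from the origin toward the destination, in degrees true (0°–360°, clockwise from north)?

300.6°

N = sin Δλ·cos φ₂ = -0.8444;  D = cos φ₁ sin φ₂ − sin φ₁ cos φ₂ cos Δλ = +0.4997
initial course = atan2(N, D) = 300.62°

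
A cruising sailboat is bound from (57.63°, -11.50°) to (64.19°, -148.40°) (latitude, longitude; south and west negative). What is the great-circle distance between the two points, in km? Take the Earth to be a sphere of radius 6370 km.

cos σ = sin φ₁ sin φ₂ + cos φ₁ cos φ₂ cos Δλ
      = sin(57.63°)sin(64.19°) + cos(57.63°)cos(64.19°)cos(-136.90°) = 0.5902
σ = 53.832° → d = Rσ = 6370·0.93955 = 5985 km

5985 km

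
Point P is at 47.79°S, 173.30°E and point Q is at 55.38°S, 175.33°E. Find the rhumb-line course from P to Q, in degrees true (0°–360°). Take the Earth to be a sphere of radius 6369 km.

Δψ = ln[tan(π/4+φ₂/2)/tan(π/4+φ₁/2)] = -0.2139
Δλ = +0.0354 rad (taken the short way round)
course = atan2(Δλ, Δψ) = 170.59°

170.6°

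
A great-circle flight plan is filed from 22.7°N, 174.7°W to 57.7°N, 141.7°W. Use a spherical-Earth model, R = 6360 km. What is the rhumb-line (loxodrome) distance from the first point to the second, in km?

4725 km

Rhumb course C = atan2(Δλ, Δψ) with Δψ = ln[tan(π/4+φ₂/2)/tan(π/4+φ₁/2)] = +0.8323, Δλ = +0.5760 → C = 34.68°
d = R·|Δφ| / |cos C| = 6360·0.61087 / 0.82232 = 4725 km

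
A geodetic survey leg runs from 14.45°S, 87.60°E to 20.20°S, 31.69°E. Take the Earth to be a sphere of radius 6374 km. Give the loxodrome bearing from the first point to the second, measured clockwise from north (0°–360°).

263.8°

Δψ = ln[tan(π/4+φ₂/2)/tan(π/4+φ₁/2)] = -0.1052
Δλ = -0.9758 rad (taken the short way round)
course = atan2(Δλ, Δψ) = 263.85°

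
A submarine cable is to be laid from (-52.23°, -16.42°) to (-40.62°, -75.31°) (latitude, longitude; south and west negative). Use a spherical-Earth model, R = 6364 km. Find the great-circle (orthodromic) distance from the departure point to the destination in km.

cos σ = sin φ₁ sin φ₂ + cos φ₁ cos φ₂ cos Δλ
      = sin(-52.23°)sin(-40.62°) + cos(-52.23°)cos(-40.62°)cos(-58.89°) = 0.7548
σ = 40.988° → d = Rσ = 6364·0.71538 = 4553 km

4553 km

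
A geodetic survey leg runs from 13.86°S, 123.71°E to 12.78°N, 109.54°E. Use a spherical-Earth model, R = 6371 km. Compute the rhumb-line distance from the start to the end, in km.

3349 km

Rhumb course C = atan2(Δλ, Δψ) with Δψ = ln[tan(π/4+φ₂/2)/tan(π/4+φ₁/2)] = +0.4692, Δλ = -0.2473 → C = 332.21°
d = R·|Δφ| / |cos C| = 6371·0.46496 / 0.88464 = 3349 km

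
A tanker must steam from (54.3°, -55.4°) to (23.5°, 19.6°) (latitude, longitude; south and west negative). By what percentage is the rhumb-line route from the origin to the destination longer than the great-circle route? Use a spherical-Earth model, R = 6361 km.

Great circle: σ = 1.0902 rad → d_gc = Rσ = 6934.7 km
Rhumb: Δφ = -0.5376, Δλ = +1.3090, Δψ = -0.7110, q = Δφ/Δψ = 0.7561 → d_rh = R√(Δφ²+q²Δλ²) = 7164.4 km
Excess = (7164.4 − 6934.7) / 6934.7 = 229.7 / 6934.7 = 3.31% ≈ 3.3%

3.3%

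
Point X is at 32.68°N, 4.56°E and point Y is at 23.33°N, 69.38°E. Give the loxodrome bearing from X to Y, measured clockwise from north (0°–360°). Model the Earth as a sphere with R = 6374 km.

Δψ = ln[tan(π/4+φ₂/2)/tan(π/4+φ₁/2)] = -0.1852
Δλ = +1.1313 rad (taken the short way round)
course = atan2(Δλ, Δψ) = 99.29°

99.3°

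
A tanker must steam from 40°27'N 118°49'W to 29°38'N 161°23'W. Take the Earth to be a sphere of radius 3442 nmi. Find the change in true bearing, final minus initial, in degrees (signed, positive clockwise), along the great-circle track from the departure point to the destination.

Initial bearing θ₁ = atan2(sin Δλ cos φ₂, cos φ₁ sin φ₂ − sin φ₁ cos φ₂ cos Δλ) = 266.20°
Final bearing θ₂ = (initial bearing from the destination back to the start) + 180° = 240.87°
Δθ = θ₂ − θ₁ = -25.3°

-25.3°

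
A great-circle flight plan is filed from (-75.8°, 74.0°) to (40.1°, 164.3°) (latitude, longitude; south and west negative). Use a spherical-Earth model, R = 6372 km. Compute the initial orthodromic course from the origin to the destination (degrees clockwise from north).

78.6°

θ = atan2( sin Δλ·cos φ₂ ,  cos φ₁ sin φ₂ − sin φ₁ cos φ₂ cos Δλ )
  = atan2(+0.7649, +0.1541) = 78.61°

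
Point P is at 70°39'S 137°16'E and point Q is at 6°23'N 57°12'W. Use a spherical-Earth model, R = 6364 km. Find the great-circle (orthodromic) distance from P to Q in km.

Haversine: a = sin²(Δφ/2)+cos φ₁ cos φ₂ sin²(Δλ/2) = 0.71187;  σ = 2·atan2(√a,√(1−a))
σ = 115.071° → d = Rσ = 6364·2.00837 = 12781 km

12781 km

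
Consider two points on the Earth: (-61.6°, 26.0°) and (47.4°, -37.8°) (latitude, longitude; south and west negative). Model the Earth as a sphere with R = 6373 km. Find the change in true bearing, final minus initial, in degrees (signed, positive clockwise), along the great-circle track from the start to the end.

At departure: θ₁ = atan2(sin Δλ cos φ₂, cos φ₁ sin φ₂ − sin φ₁ cos φ₂ cos Δλ) = 315.27°
At arrival: θ₂ = atan2(sin Δλ cos φ₁, −cos φ₂ sin φ₁ + sin φ₂ cos φ₁ cos Δλ) = 330.36°
Δθ = θ₂ − θ₁ = +15.1°

+15.1°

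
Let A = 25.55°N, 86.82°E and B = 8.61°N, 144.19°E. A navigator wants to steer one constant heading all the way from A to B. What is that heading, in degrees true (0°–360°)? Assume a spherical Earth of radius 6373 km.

107.2°

Meridional parts: M(φ₁)=+0.4615, M(φ₂)=+0.1508 → ΔM = -0.3106;  Δλ = +1.0013 rad
tan C = Δλ / ΔM = -3.2232 → C = 107.24°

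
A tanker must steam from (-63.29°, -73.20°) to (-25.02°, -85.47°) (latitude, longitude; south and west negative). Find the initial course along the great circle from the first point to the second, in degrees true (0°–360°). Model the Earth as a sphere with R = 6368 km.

θ = atan2( sin Δλ·cos φ₂ ,  cos φ₁ sin φ₂ − sin φ₁ cos φ₂ cos Δλ )
  = atan2(-0.1926, +0.6009) = 342.23°

342.2°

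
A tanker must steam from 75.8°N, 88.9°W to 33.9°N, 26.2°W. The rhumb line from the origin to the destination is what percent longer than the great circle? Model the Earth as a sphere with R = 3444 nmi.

3.6%

Great circle: σ = 0.8840 rad → d_gc = Rσ = 3044.4 nmi
Rhumb: Δφ = -0.7313, Δλ = +1.0943, Δψ = -1.4534, q = Δφ/Δψ = 0.5031 → d_rh = R√(Δφ²+q²Δλ²) = 3152.6 nmi
Excess = (3152.6 − 3044.4) / 3044.4 = 108.2 / 3044.4 = 3.554% ≈ 3.6%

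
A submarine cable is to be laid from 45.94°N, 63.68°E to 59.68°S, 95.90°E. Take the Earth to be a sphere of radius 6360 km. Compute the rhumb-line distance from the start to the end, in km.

12098 km

Rhumb course C = atan2(Δλ, Δψ) with Δψ = ln[tan(π/4+φ₂/2)/tan(π/4+φ₁/2)] = -2.2106, Δλ = +0.5623 → C = 165.73°
d = R·|Δφ| / |cos C| = 6360·1.84342 / 0.96913 = 12098 km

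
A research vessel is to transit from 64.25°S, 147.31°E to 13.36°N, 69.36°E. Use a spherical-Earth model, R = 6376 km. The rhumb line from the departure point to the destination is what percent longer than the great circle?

2.3%

Great circle: σ = 1.6910 rad → d_gc = Rσ = 10781.6 km
Rhumb: Δφ = +1.3546, Δλ = -1.3605, Δψ = +1.7112, q = Δφ/Δψ = 0.7916 → d_rh = R√(Δφ²+q²Δλ²) = 11033.5 km
Excess = (11033.5 − 10781.6) / 10781.6 = 251.9 / 10781.6 = 2.34% ≈ 2.3%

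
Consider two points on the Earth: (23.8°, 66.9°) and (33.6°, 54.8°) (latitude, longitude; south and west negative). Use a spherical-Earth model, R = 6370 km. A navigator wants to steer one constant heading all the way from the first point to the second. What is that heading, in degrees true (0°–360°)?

312.8°

Δψ = ln[tan(π/4+φ₂/2)/tan(π/4+φ₁/2)] = +0.1954
Δλ = -0.2112 rad (taken the short way round)
course = atan2(Δλ, Δψ) = 312.77°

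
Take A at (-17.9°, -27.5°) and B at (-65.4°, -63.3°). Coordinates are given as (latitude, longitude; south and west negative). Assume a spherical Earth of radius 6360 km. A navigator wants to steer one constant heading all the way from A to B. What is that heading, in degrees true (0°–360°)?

Meridional parts: M(φ₁)=-0.3176, M(φ₂)=-1.5231 → ΔM = -1.2055;  Δλ = -0.6248 rad
tan C = Δλ / ΔM = +0.5183 → C = 207.40°

207.4°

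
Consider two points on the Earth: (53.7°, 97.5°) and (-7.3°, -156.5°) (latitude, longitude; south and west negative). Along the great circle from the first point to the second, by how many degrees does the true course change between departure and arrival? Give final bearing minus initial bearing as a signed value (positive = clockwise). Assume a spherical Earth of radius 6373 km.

Initial bearing θ₁ = atan2(sin Δλ cos φ₂, cos φ₁ sin φ₂ − sin φ₁ cos φ₂ cos Δλ) = 81.35°
Final bearing θ₂ = (initial bearing from the destination back to the start) + 180° = 143.84°
Δθ = θ₂ − θ₁ = +62.5°

+62.5°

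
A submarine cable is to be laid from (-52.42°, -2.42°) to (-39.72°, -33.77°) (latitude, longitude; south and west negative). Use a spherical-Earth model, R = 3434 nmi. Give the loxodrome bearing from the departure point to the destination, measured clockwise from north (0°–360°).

300.4°

Δψ = ln[tan(π/4+φ₂/2)/tan(π/4+φ₁/2)] = +0.3216
Δλ = -0.5472 rad (taken the short way round)
course = atan2(Δλ, Δψ) = 300.44°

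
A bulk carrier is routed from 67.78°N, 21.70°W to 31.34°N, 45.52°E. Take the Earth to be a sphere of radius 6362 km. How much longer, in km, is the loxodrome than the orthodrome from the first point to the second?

Great circle: cos σ = sin φ₁ sin φ₂ + cos φ₁ cos φ₂ cos Δλ,  σ = 0.9191 rad → d_gc = 5847.2 km
Rhumb line: Δψ = -1.0512, q = Δφ/Δψ = 0.6050, d_rh = R√(Δφ²+q²Δλ²) = 6063.3 km
Excess = 6063.3 − 5847.2 = 216.1 ≈ 216 km

216 km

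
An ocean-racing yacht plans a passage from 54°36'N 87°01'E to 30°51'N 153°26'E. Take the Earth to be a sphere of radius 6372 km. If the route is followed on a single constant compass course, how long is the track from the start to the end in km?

Δψ = ln[tan(π/4+φ₂/2)/tan(π/4+φ₁/2)] = -0.5756;  Δφ = -0.4145 rad,  Δλ = +1.1592 rad
q = Δφ/Δψ = 0.7201
d = R·√(Δφ² + q²Δλ²) = 6372·0.93202 = 5939 km

5939 km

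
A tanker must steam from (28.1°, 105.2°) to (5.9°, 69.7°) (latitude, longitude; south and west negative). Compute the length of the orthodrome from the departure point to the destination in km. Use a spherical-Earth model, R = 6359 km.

4472 km

Haversine: a = sin²(Δφ/2)+cos φ₁ cos φ₂ sin²(Δλ/2) = 0.11862;  σ = 2·atan2(√a,√(1−a))
σ = 40.291° → d = Rσ = 6359·0.70322 = 4472 km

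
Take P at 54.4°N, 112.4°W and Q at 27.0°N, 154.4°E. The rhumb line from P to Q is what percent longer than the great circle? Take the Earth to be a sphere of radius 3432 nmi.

Great circle: σ = 1.2237 rad → d_gc = Rσ = 4199.7 nmi
Rhumb: Δφ = -0.4782, Δλ = -1.6266, Δψ = -0.6464, q = Δφ/Δψ = 0.7398 → d_rh = R√(Δφ²+q²Δλ²) = 4444.3 nmi
Excess = (4444.3 − 4199.7) / 4199.7 = 244.6 / 4199.7 = 5.82% ≈ 5.8%

5.8%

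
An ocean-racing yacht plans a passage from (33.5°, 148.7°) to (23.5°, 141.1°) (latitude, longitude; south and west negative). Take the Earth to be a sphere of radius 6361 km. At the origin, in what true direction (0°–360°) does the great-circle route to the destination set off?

N = sin Δλ·cos φ₂ = -0.1213;  D = cos φ₁ sin φ₂ − sin φ₁ cos φ₂ cos Δλ = -0.1692
initial course = atan2(N, D) = 215.63°

215.6°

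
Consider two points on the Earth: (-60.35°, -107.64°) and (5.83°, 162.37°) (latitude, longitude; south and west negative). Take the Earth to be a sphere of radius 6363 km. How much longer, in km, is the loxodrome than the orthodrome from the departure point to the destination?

Great circle: cos σ = sin φ₁ sin φ₂ + cos φ₁ cos φ₂ cos Δλ,  σ = 1.6591 rad → d_gc = 10556.9 km
Rhumb line: Δψ = +1.4312, q = Δφ/Δψ = 0.8071, d_rh = R√(Δφ²+q²Δλ²) = 10912.1 km
Excess = 10912.1 − 10556.9 = 355.2 ≈ 355 km

355 km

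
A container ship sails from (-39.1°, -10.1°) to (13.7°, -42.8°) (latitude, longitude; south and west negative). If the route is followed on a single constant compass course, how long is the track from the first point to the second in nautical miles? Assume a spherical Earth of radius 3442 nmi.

3667 nmi

Δψ = ln[tan(π/4+φ₂/2)/tan(π/4+φ₁/2)] = +0.9840;  Δφ = +0.9215 rad,  Δλ = -0.5707 rad
q = Δφ/Δψ = 0.9366
d = R·√(Δφ² + q²Δλ²) = 3442·1.06533 = 3667 nmi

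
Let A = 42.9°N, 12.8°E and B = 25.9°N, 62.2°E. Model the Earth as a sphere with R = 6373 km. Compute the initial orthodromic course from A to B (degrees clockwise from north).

96.6°

N = sin Δλ·cos φ₂ = +0.6830;  D = cos φ₁ sin φ₂ − sin φ₁ cos φ₂ cos Δλ = -0.0785
initial course = atan2(N, D) = 96.56°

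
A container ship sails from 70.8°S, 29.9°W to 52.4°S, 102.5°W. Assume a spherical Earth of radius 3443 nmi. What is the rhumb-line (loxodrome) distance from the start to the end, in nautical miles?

Rhumb course C = atan2(Δλ, Δψ) with Δψ = ln[tan(π/4+φ₂/2)/tan(π/4+φ₁/2)] = +0.6995, Δλ = -1.2671 → C = 298.90°
d = R·|Δφ| / |cos C| = 3443·0.32114 / 0.48329 = 2288 nmi

2288 nmi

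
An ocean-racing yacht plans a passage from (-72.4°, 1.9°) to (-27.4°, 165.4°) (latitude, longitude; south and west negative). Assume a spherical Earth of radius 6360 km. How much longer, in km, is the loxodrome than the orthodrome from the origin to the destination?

2724 km

Great circle: cos σ = sin φ₁ sin φ₂ + cos φ₁ cos φ₂ cos Δλ,  σ = 1.3885 rad → d_gc = 8831.0 km
Rhumb line: Δψ = +1.3680, q = Δφ/Δψ = 0.5741, d_rh = R√(Δφ²+q²Δλ²) = 11555.1 km
Excess = 11555.1 − 8831.0 = 2724.1 ≈ 2724 km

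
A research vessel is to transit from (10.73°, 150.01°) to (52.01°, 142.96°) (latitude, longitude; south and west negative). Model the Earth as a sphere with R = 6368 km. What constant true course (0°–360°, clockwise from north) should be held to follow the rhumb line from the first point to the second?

352.0°

Δψ = ln[tan(π/4+φ₂/2)/tan(π/4+φ₁/2)] = +0.8781
Δλ = -0.1230 rad (taken the short way round)
course = atan2(Δλ, Δψ) = 352.02°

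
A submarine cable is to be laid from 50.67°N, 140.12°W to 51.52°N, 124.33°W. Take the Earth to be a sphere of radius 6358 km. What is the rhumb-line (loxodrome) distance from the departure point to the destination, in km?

Rhumb course C = atan2(Δλ, Δψ) with Δψ = ln[tan(π/4+φ₂/2)/tan(π/4+φ₁/2)] = +0.0236, Δλ = +0.2756 → C = 85.10°
d = R·|Δφ| / |cos C| = 6358·0.01484 / 0.08540 = 1104 km

1104 km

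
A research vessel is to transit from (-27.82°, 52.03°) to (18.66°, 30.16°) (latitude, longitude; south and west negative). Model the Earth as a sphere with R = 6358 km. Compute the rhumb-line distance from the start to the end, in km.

Rhumb course C = atan2(Δλ, Δψ) with Δψ = ln[tan(π/4+φ₂/2)/tan(π/4+φ₁/2)] = +0.8374, Δλ = -0.3817 → C = 335.50°
d = R·|Δφ| / |cos C| = 6358·0.81123 / 0.90993 = 5668 km

5668 km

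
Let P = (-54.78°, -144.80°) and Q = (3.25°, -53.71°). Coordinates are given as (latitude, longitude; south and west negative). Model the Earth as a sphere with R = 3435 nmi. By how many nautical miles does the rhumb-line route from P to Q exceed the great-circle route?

Great circle: cos σ = sin φ₁ sin φ₂ + cos φ₁ cos φ₂ cos Δλ,  σ = 1.6281 rad → d_gc = 5592.5 nmi
Rhumb line: Δψ = +1.2043, q = Δφ/Δψ = 0.8410, d_rh = R√(Δφ²+q²Δλ²) = 5761.6 nmi
Excess = 5761.6 − 5592.5 = 169.1 ≈ 169 nmi

169 nmi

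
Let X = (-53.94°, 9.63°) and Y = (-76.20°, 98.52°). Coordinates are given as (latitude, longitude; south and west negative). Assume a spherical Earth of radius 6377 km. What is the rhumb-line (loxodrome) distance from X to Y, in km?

Δψ = ln[tan(π/4+φ₂/2)/tan(π/4+φ₁/2)] = -0.9895;  Δφ = -0.3885 rad,  Δλ = +1.5514 rad
q = Δφ/Δψ = 0.3926
d = R·√(Δφ² + q²Δλ²) = 6377·0.72251 = 4607 km

4607 km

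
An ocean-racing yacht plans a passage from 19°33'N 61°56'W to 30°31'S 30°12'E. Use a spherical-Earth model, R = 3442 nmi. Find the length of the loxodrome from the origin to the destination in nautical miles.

6118 nmi

Rhumb course C = atan2(Δλ, Δψ) with Δψ = ln[tan(π/4+φ₂/2)/tan(π/4+φ₁/2)] = -0.9078, Δλ = +1.6080 → C = 119.45°
d = R·|Δφ| / |cos C| = 3442·0.87383 / 0.49160 = 6118 nmi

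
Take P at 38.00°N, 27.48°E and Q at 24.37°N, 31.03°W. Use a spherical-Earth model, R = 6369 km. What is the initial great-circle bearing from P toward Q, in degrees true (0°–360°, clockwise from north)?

θ = atan2( sin Δλ·cos φ₂ ,  cos φ₁ sin φ₂ − sin φ₁ cos φ₂ cos Δλ )
  = atan2(-0.7768, +0.0322) = 272.38°

272.4°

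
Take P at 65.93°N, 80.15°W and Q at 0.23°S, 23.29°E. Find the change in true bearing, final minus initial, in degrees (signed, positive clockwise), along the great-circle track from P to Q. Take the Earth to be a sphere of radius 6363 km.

+78.7°

Initial bearing θ₁ = atan2(sin Δλ cos φ₂, cos φ₁ sin φ₂ − sin φ₁ cos φ₂ cos Δλ) = 77.78°
Final bearing θ₂ = (initial bearing from the destination back to the start) + 180° = 156.51°
Δθ = θ₂ − θ₁ = +78.7°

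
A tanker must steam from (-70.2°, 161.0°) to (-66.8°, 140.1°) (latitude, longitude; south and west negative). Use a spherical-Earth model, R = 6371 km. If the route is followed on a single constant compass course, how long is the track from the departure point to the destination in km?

930 km

Rhumb course C = atan2(Δλ, Δψ) with Δψ = ln[tan(π/4+φ₂/2)/tan(π/4+φ₁/2)] = +0.1622, Δλ = -0.3648 → C = 293.98°
d = R·|Δφ| / |cos C| = 6371·0.05934 / 0.40639 = 930 km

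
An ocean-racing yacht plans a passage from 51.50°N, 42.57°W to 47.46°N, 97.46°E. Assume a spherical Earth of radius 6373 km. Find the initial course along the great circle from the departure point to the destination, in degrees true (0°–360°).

θ = atan2( sin Δλ·cos φ₂ ,  cos φ₁ sin φ₂ − sin φ₁ cos φ₂ cos Δλ )
  = atan2(+0.4343, +0.8642) = 26.68°

26.7°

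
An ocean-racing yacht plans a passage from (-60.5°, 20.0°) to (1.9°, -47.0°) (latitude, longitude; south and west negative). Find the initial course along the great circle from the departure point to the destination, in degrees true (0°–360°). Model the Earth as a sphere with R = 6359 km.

θ = atan2( sin Δλ·cos φ₂ ,  cos φ₁ sin φ₂ − sin φ₁ cos φ₂ cos Δλ )
  = atan2(-0.9200, +0.3562) = 291.17°

291.2°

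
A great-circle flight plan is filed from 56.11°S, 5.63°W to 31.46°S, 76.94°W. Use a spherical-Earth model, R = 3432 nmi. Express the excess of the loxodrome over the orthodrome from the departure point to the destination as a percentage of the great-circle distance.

Great circle: σ = 0.9451 rad → d_gc = Rσ = 3243.6 nmi
Rhumb: Δφ = +0.4302, Δλ = -1.2446, Δψ = +0.6095, q = Δφ/Δψ = 0.7058 → d_rh = R√(Δφ²+q²Δλ²) = 3357.0 nmi
Excess = (3357.0 − 3243.6) / 3243.6 = 113.4 / 3243.6 = 3.50% ≈ 3.5%

3.5%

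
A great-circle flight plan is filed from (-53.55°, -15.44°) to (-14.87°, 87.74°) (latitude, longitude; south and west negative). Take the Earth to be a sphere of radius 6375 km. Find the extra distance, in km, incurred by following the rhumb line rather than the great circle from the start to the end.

566 km

Great circle: cos σ = sin φ₁ sin φ₂ + cos φ₁ cos φ₂ cos Δλ,  σ = 1.4952 rad → d_gc = 9532.1 km
Rhumb line: Δψ = +0.8484, q = Δφ/Δψ = 0.7957, d_rh = R√(Δφ²+q²Δλ²) = 10098.2 km
Excess = 10098.2 − 9532.1 = 566.1 ≈ 566 km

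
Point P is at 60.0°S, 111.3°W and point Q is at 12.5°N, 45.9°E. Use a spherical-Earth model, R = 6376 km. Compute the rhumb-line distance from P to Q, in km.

Rhumb course C = atan2(Δλ, Δψ) with Δψ = ln[tan(π/4+φ₂/2)/tan(π/4+φ₁/2)] = +1.5369, Δλ = +2.7437 → C = 60.74°
d = R·|Δφ| / |cos C| = 6376·1.26536 / 0.48871 = 16509 km

16509 km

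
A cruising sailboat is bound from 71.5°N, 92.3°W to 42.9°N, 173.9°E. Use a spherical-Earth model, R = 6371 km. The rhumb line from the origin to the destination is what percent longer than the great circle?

Great circle: σ = 0.8891 rad → d_gc = Rσ = 5664.2 km
Rhumb: Δφ = -0.4992, Δλ = -1.6371, Δψ = -0.9844, q = Δφ/Δψ = 0.5071 → d_rh = R√(Δφ²+q²Δλ²) = 6171.3 km
Excess = (6171.3 − 5664.2) / 5664.2 = 507.1 / 5664.2 = 8.953% ≈ 9.0%

9.0%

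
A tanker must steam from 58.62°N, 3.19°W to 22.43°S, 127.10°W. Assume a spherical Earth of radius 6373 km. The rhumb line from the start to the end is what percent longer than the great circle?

Great circle: σ = 2.2072 rad → d_gc = Rσ = 14066.2 km
Rhumb: Δφ = -1.4146, Δλ = -2.1626, Δψ = -1.6716, q = Δφ/Δψ = 0.8462 → d_rh = R√(Δφ²+q²Δλ²) = 14741.2 km
Excess = (14741.2 − 14066.2) / 14066.2 = 675.0 / 14066.2 = 4.80% ≈ 4.8%

4.8%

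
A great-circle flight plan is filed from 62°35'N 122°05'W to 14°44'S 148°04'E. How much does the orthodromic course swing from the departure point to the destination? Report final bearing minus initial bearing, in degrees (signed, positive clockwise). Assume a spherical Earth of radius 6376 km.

-54.8°

Initial bearing θ₁ = atan2(sin Δλ cos φ₂, cos φ₁ sin φ₂ − sin φ₁ cos φ₂ cos Δλ) = 262.96°
Final bearing θ₂ = (initial bearing from the destination back to the start) + 180° = 208.20°
Δθ = θ₂ − θ₁ = -54.8°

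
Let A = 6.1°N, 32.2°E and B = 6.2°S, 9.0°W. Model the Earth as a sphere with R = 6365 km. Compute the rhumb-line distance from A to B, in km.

4768 km

Δψ = ln[tan(π/4+φ₂/2)/tan(π/4+φ₁/2)] = -0.2151;  Δφ = -0.2147 rad,  Δλ = -0.7191 rad
q = Δφ/Δψ = 0.9981
d = R·√(Δφ² + q²Δλ²) = 6365·0.74911 = 4768 km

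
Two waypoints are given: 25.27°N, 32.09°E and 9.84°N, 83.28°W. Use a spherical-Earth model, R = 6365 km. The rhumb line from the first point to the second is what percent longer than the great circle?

Great circle: σ = 1.8847 rad → d_gc = Rσ = 11996.3 km
Rhumb: Δφ = -0.2693, Δλ = -2.0136, Δψ = -0.2835, q = Δφ/Δψ = 0.9500 → d_rh = R√(Δφ²+q²Δλ²) = 12295.2 km
Excess = (12295.2 − 11996.3) / 11996.3 = 298.9 / 11996.3 = 2.49% ≈ 2.5%

2.5%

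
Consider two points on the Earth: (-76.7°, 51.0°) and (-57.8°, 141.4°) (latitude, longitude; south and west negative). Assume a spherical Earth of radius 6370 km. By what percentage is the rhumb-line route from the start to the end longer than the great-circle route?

Great circle: σ = 0.6048 rad → d_gc = Rσ = 3852.3 km
Rhumb: Δφ = +0.3299, Δλ = +1.5778, Δψ = +0.9065, q = Δφ/Δψ = 0.3639 → d_rh = R√(Δφ²+q²Δλ²) = 4217.9 km
Excess = (4217.9 − 3852.3) / 3852.3 = 365.6 / 3852.3 = 9.49% ≈ 9.5%

9.5%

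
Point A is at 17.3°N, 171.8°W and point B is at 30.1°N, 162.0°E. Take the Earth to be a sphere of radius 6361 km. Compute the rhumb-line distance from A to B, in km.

3012 km

Rhumb course C = atan2(Δλ, Δψ) with Δψ = ln[tan(π/4+φ₂/2)/tan(π/4+φ₁/2)] = +0.2447, Δλ = -0.4573 → C = 298.15°
d = R·|Δφ| / |cos C| = 6361·0.22340 / 0.47180 = 3012 km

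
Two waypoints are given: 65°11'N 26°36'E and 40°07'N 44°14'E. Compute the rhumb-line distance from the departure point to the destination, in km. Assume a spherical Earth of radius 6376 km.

3016 km

Δψ = ln[tan(π/4+φ₂/2)/tan(π/4+φ₁/2)] = -0.7485;  Δφ = -0.4375 rad,  Δλ = +0.3078 rad
q = Δφ/Δψ = 0.5845
d = R·√(Δφ² + q²Δλ²) = 6376·0.47304 = 3016 km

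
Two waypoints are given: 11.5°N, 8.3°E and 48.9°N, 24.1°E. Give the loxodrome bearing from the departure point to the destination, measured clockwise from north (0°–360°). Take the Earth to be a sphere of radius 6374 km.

19.5°

Δψ = ln[tan(π/4+φ₂/2)/tan(π/4+φ₁/2)] = +0.7791
Δλ = +0.2758 rad (taken the short way round)
course = atan2(Δλ, Δψ) = 19.49°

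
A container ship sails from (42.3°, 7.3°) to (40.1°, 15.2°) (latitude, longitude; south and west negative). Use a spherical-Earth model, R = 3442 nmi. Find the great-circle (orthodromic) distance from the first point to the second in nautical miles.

cos σ = sin φ₁ sin φ₂ + cos φ₁ cos φ₂ cos Δλ
      = sin(42.30°)sin(40.10°) + cos(42.30°)cos(40.10°)cos(7.90°) = 0.9939
σ = 6.335° → d = Rσ = 3442·0.11057 = 381 nmi

381 nmi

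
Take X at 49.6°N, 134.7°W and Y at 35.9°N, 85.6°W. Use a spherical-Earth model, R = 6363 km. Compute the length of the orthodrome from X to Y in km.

4197 km

cos σ = sin φ₁ sin φ₂ + cos φ₁ cos φ₂ cos Δλ
      = sin(49.60°)sin(35.90°) + cos(49.60°)cos(35.90°)cos(49.10°) = 0.7903
σ = 37.788° → d = Rσ = 6363·0.65952 = 4197 km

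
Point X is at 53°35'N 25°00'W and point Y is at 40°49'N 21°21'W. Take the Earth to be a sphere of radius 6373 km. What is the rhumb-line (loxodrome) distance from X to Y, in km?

1446 km

Δψ = ln[tan(π/4+φ₂/2)/tan(π/4+φ₁/2)] = -0.3302;  Δφ = -0.2228 rad,  Δλ = +0.0637 rad
q = Δφ/Δψ = 0.6747
d = R·√(Δφ² + q²Δλ²) = 6373·0.22693 = 1446 km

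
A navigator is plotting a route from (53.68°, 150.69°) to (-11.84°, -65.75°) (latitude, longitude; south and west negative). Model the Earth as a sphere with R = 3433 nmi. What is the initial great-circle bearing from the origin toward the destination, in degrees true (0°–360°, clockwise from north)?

48.6°

N = sin Δλ·cos φ₂ = +0.5813;  D = cos φ₁ sin φ₂ − sin φ₁ cos φ₂ cos Δλ = +0.5129
initial course = atan2(N, D) = 48.58°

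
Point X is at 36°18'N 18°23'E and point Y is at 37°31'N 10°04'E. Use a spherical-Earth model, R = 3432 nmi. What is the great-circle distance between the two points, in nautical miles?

Haversine: a = sin²(Δφ/2)+cos φ₁ cos φ₂ sin²(Δλ/2) = 0.00347;  σ = 2·atan2(√a,√(1−a))
σ = 6.758° → d = Rσ = 3432·0.11795 = 405 nmi

405 nmi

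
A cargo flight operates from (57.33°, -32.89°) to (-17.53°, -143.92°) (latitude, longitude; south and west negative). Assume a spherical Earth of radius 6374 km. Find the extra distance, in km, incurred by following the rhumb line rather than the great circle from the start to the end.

Great circle: cos σ = sin φ₁ sin φ₂ + cos φ₁ cos φ₂ cos Δλ,  σ = 2.0245 rad → d_gc = 12903.9 km
Rhumb line: Δψ = -1.5381, q = Δφ/Δψ = 0.8494, d_rh = R√(Δφ²+q²Δλ²) = 13395.5 km
Excess = 13395.5 − 12903.9 = 491.6 ≈ 492 km

492 km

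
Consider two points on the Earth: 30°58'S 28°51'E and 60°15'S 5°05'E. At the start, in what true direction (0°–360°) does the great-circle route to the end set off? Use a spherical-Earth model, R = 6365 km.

201.4°

θ = atan2( sin Δλ·cos φ₂ ,  cos φ₁ sin φ₂ − sin φ₁ cos φ₂ cos Δλ )
  = atan2(-0.2000, -0.5108) = 201.38°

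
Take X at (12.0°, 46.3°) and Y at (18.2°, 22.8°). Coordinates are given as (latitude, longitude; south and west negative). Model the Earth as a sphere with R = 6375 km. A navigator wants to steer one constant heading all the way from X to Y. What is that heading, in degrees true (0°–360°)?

285.3°

Meridional parts: M(φ₁)=+0.2110, M(φ₂)=+0.3231 → ΔM = +0.1121;  Δλ = -0.4102 rad
tan C = Δλ / ΔM = -3.6574 → C = 285.29°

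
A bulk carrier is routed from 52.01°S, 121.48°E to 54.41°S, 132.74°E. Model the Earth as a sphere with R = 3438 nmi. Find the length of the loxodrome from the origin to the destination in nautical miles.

429 nmi

Δψ = ln[tan(π/4+φ₂/2)/tan(π/4+φ₁/2)] = -0.0700;  Δφ = -0.0419 rad,  Δλ = +0.1965 rad
q = Δφ/Δψ = 0.5987
d = R·√(Δφ² + q²Δλ²) = 3438·0.12489 = 429 nmi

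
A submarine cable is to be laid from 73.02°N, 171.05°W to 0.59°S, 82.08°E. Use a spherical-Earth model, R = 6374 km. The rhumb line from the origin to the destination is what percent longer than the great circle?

7.8%

Great circle: σ = 1.6655 rad → d_gc = Rσ = 10616.1 km
Rhumb: Δφ = -1.2847, Δλ = -1.8652, Δψ = -1.9123, q = Δφ/Δψ = 0.6718 → d_rh = R√(Δφ²+q²Δλ²) = 11439.3 km
Excess = (11439.3 − 10616.1) / 10616.1 = 823.2 / 10616.1 = 7.754% ≈ 7.8%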